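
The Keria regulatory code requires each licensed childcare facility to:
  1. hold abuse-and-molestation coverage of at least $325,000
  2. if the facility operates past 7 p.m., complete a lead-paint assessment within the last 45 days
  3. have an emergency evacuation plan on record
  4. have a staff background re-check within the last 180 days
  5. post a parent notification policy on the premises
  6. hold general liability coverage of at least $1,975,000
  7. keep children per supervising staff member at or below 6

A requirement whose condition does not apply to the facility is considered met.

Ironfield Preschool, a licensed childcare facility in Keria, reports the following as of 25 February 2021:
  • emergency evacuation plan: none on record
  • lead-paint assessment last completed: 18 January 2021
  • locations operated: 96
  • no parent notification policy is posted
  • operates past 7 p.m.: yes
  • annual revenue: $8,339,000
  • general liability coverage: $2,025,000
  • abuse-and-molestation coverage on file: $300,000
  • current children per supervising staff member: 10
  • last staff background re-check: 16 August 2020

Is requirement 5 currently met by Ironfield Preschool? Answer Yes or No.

No

5. parent notification policy absent → not met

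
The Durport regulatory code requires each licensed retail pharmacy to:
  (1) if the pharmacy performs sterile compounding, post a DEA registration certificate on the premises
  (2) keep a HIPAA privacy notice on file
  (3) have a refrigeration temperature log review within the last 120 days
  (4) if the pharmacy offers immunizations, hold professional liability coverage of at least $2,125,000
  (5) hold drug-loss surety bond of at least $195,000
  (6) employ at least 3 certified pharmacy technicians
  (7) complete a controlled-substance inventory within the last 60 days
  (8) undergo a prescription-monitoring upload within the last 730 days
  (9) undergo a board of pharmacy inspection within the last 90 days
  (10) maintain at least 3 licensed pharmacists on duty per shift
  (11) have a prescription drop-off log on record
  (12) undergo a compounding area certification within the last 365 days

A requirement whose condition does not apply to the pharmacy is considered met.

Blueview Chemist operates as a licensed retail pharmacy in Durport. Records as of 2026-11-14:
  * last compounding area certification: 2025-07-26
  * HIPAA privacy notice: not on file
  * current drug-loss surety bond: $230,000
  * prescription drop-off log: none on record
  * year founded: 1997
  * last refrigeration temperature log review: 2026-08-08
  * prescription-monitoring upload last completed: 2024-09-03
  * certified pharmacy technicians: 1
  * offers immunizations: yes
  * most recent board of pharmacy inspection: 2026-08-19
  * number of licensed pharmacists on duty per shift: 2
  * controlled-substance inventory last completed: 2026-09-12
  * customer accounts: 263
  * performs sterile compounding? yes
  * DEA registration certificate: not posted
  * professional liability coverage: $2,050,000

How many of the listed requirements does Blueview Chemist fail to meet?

9

1. condition 'performs sterile compounding' holds; DEA registration certificate absent → not met
2. HIPAA privacy notice absent → not met
3. refrigeration temperature log review 98 days ago vs limit 120 → met
4. condition 'offers immunizations' holds; professional liability coverage $2,050,000 < $2,125,000 → not met
5. drug-loss surety bond $230,000 ≥ $195,000 → met
6. certified pharmacy technicians 1 < 3 → not met
7. controlled-substance inventory 63 days ago vs limit 60 → not met
8. prescription-monitoring upload 802 days ago vs limit 730 → not met
9. board of pharmacy inspection 87 days ago vs limit 90 → met
10. licensed pharmacists on duty per shift 2 < 3 → not met
11. prescription drop-off log absent → not met
12. compounding area certification 476 days ago vs limit 365 → not met
Not met: 9 of 12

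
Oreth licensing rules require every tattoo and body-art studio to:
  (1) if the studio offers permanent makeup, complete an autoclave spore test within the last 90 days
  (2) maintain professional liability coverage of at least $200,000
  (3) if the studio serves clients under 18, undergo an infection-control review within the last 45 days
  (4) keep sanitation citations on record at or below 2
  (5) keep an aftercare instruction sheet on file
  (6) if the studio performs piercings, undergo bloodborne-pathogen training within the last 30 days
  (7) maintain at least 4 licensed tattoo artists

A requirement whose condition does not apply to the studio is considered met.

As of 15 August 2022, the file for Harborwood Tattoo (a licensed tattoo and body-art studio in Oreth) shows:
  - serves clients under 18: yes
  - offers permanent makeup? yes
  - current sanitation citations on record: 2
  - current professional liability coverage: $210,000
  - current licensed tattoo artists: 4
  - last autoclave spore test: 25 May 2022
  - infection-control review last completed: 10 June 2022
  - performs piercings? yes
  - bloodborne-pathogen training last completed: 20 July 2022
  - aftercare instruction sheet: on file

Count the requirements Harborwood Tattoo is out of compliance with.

1

1. condition 'offers permanent makeup' holds; autoclave spore test 82 days ago vs limit 90 → met
2. professional liability coverage $210,000 ≥ $200,000 → met
3. condition 'serves clients under 18' holds; infection-control review 66 days ago vs limit 45 → not met
4. sanitation citations on record 2 ≤ 2 → met
5. aftercare instruction sheet present → met
6. condition 'performs piercings' holds; bloodborne-pathogen training 26 days ago vs limit 30 → met
7. licensed tattoo artists 4 ≥ 4 → met
Not met: 1 of 7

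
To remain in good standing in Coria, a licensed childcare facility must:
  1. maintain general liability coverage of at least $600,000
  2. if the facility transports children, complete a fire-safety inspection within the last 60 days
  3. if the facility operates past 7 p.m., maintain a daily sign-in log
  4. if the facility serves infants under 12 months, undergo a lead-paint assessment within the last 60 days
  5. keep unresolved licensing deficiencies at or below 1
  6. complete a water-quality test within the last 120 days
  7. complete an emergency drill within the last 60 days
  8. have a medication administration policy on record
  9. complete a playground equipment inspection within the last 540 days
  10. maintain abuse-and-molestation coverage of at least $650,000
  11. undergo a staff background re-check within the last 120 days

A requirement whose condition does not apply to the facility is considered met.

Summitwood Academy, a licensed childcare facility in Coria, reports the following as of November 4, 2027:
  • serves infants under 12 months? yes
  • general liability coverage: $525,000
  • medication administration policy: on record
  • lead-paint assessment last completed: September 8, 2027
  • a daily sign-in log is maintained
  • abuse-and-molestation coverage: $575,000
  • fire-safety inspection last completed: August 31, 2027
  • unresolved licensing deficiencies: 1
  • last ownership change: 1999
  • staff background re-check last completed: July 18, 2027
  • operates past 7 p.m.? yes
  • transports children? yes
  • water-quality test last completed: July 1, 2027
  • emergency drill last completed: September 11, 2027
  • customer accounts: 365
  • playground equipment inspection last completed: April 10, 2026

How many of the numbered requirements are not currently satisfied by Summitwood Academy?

5

1. general liability coverage $525,000 < $600,000 → not met
2. condition 'transports children' holds; fire-safety inspection 65 days ago vs limit 60 → not met
3. condition 'operates past 7 p.m.' holds; daily sign-in log present → met
4. condition 'serves infants under 12 months' holds; lead-paint assessment 57 days ago vs limit 60 → met
5. unresolved licensing deficiencies 1 ≤ 1 → met
6. water-quality test 126 days ago vs limit 120 → not met
7. emergency drill 54 days ago vs limit 60 → met
8. medication administration policy present → met
9. playground equipment inspection 573 days ago vs limit 540 → not met
10. abuse-and-molestation coverage $575,000 < $650,000 → not met
11. staff background re-check 109 days ago vs limit 120 → met
Not met: 5 of 11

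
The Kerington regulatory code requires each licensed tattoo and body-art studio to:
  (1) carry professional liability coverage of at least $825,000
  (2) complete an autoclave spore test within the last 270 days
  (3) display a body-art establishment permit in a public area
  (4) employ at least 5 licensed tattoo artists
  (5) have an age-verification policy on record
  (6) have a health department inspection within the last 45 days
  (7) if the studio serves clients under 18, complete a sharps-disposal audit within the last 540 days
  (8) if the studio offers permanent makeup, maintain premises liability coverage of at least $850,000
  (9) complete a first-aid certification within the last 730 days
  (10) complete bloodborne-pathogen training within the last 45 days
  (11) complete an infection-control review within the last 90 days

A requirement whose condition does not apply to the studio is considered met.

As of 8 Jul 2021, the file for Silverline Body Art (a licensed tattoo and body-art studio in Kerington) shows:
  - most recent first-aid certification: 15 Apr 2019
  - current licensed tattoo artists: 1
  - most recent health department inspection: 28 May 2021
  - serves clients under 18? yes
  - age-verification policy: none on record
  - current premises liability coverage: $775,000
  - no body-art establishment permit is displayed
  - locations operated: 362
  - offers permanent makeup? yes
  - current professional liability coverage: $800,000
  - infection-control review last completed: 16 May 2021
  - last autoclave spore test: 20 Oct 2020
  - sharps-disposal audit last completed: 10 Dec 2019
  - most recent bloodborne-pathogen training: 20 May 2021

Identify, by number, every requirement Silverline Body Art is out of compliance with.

1, 3, 4, 5, 7, 8, 9, 10

1. professional liability coverage $800,000 < $825,000 → not met
2. autoclave spore test 261 days ago vs limit 270 → met
3. body-art establishment permit absent → not met
4. licensed tattoo artists 1 < 5 → not met
5. age-verification policy absent → not met
6. health department inspection 41 days ago vs limit 45 → met
7. condition 'serves clients under 18' holds; sharps-disposal audit 576 days ago vs limit 540 → not met
8. condition 'offers permanent makeup' holds; premises liability coverage $775,000 < $850,000 → not met
9. first-aid certification 815 days ago vs limit 730 → not met
10. bloodborne-pathogen training 49 days ago vs limit 45 → not met
11. infection-control review 53 days ago vs limit 90 → met
Not met: 1, 3, 4, 5, 7, 8, 9, 10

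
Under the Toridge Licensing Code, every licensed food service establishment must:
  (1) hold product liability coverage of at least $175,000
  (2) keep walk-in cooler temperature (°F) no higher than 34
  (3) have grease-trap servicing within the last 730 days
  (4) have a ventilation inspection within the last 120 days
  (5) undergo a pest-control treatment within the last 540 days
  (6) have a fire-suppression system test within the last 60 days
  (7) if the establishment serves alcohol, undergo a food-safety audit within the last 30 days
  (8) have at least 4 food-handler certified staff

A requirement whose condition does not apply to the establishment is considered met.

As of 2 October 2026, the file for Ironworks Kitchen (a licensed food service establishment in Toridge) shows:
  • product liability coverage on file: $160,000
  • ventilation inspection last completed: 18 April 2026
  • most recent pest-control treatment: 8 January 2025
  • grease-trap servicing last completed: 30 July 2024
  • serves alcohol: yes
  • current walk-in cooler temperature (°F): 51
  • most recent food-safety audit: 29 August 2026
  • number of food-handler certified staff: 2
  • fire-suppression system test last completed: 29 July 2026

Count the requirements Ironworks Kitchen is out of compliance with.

8

1. product liability coverage $160,000 < $175,000 → not met
2. walk-in cooler temperature (°F) 51 > 34 → not met
3. grease-trap servicing 794 days ago vs limit 730 → not met
4. ventilation inspection 167 days ago vs limit 120 → not met
5. pest-control treatment 632 days ago vs limit 540 → not met
6. fire-suppression system test 65 days ago vs limit 60 → not met
7. condition 'serves alcohol' holds; food-safety audit 34 days ago vs limit 30 → not met
8. food-handler certified staff 2 < 4 → not met
Not met: 8 of 8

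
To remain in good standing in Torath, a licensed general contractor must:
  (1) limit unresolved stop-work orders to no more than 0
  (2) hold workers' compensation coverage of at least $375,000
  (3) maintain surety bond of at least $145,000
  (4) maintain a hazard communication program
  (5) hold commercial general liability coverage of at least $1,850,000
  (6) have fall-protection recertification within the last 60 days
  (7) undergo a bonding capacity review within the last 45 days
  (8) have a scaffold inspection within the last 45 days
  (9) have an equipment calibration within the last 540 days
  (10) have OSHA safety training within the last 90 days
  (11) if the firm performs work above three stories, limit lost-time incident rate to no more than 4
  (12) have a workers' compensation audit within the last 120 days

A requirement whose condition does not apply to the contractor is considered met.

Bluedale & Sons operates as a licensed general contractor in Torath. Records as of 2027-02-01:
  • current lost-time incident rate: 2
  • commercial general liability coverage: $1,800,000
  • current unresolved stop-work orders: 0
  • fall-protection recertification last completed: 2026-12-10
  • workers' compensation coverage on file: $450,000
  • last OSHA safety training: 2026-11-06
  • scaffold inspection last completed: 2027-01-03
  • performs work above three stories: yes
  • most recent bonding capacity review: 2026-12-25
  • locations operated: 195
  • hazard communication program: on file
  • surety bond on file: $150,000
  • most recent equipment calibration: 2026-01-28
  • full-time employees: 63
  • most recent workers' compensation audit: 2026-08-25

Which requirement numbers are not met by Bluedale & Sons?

1. unresolved stop-work orders 0 ≤ 0 → met
2. workers' compensation coverage $450,000 ≥ $375,000 → met
3. surety bond $150,000 ≥ $145,000 → met
4. hazard communication program present → met
5. commercial general liability coverage $1,800,000 < $1,850,000 → not met
6. fall-protection recertification 53 days ago vs limit 60 → met
7. bonding capacity review 38 days ago vs limit 45 → met
8. scaffold inspection 29 days ago vs limit 45 → met
9. equipment calibration 369 days ago vs limit 540 → met
10. OSHA safety training 87 days ago vs limit 90 → met
11. condition 'performs work above three stories' holds; lost-time incident rate 2 ≤ 4 → met
12. workers' compensation audit 160 days ago vs limit 120 → not met
Not met: 5, 12

5, 12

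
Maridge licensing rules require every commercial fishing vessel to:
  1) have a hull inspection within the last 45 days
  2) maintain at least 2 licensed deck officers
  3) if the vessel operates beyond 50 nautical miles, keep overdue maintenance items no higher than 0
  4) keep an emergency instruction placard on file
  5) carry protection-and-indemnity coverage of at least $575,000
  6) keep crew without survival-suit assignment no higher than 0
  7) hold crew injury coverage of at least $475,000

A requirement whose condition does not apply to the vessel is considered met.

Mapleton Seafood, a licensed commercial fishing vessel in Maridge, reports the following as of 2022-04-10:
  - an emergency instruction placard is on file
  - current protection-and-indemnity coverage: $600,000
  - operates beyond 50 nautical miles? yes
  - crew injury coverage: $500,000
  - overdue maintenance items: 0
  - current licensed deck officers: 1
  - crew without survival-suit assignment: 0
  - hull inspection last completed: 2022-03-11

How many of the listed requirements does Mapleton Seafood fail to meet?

1. hull inspection 30 days ago vs limit 45 → met
2. licensed deck officers 1 < 2 → not met
3. condition 'operates beyond 50 nautical miles' holds; overdue maintenance items 0 ≤ 0 → met
4. emergency instruction placard present → met
5. protection-and-indemnity coverage $600,000 ≥ $575,000 → met
6. crew without survival-suit assignment 0 ≤ 0 → met
7. crew injury coverage $500,000 ≥ $475,000 → met
Not met: 1 of 7

1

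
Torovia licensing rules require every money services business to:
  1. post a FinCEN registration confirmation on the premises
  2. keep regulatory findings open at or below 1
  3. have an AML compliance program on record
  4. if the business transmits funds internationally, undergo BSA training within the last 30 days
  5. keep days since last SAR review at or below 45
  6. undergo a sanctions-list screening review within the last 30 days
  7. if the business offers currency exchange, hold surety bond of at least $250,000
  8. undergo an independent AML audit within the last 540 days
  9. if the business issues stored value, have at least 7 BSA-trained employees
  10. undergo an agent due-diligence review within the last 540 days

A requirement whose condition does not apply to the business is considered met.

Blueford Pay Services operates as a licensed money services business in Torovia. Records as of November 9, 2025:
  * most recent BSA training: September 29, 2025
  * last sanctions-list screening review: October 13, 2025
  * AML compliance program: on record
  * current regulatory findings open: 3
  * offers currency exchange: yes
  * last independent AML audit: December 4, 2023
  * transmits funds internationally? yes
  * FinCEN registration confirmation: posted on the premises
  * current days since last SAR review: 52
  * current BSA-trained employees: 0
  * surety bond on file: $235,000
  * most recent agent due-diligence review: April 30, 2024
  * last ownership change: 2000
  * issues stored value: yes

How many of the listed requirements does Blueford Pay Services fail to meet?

7

1. FinCEN registration confirmation present → met
2. regulatory findings open 3 > 1 → not met
3. AML compliance program present → met
4. condition 'transmits funds internationally' holds; BSA training 41 days ago vs limit 30 → not met
5. days since last SAR review 52 > 45 → not met
6. sanctions-list screening review 27 days ago vs limit 30 → met
7. condition 'offers currency exchange' holds; surety bond $235,000 < $250,000 → not met
8. independent AML audit 706 days ago vs limit 540 → not met
9. condition 'issues stored value' holds; BSA-trained employees 0 < 7 → not met
10. agent due-diligence review 558 days ago vs limit 540 → not met
Not met: 7 of 10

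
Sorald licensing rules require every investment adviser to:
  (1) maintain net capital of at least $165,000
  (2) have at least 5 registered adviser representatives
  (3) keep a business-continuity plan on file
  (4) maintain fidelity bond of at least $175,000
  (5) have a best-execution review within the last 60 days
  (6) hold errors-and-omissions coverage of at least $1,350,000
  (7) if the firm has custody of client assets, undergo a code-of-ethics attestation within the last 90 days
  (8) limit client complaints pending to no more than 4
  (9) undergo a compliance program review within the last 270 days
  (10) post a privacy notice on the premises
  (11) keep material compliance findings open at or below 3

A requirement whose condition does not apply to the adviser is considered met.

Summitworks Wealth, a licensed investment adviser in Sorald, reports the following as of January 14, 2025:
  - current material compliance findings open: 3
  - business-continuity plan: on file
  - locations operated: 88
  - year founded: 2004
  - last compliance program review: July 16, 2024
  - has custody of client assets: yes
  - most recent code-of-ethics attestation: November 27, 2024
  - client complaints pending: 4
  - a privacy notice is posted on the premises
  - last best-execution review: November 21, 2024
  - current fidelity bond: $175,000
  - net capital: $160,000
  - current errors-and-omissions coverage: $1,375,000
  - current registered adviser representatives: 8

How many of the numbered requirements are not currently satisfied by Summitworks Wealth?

1. net capital $160,000 < $165,000 → not met
2. registered adviser representatives 8 ≥ 5 → met
3. business-continuity plan present → met
4. fidelity bond $175,000 ≥ $175,000 → met
5. best-execution review 54 days ago vs limit 60 → met
6. errors-and-omissions coverage $1,375,000 ≥ $1,350,000 → met
7. condition 'has custody of client assets' holds; code-of-ethics attestation 48 days ago vs limit 90 → met
8. client complaints pending 4 ≤ 4 → met
9. compliance program review 182 days ago vs limit 270 → met
10. privacy notice present → met
11. material compliance findings open 3 ≤ 3 → met
Not met: 1 of 11

1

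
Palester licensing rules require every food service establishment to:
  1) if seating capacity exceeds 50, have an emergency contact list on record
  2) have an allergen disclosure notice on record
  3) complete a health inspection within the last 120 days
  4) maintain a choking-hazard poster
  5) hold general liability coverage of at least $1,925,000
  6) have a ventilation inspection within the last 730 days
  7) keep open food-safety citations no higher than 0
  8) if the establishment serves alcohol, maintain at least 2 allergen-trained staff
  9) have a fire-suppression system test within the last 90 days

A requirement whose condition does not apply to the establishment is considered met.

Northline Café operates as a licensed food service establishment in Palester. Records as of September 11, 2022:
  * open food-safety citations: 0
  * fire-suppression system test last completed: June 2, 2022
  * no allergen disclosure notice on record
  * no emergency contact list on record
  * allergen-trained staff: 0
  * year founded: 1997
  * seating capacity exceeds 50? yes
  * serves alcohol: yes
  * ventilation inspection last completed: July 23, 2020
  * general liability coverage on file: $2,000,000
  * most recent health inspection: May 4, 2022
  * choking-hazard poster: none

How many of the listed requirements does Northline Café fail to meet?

7

1. condition 'seating capacity exceeds 50' holds; emergency contact list absent → not met
2. allergen disclosure notice absent → not met
3. health inspection 130 days ago vs limit 120 → not met
4. choking-hazard poster absent → not met
5. general liability coverage $2,000,000 ≥ $1,925,000 → met
6. ventilation inspection 780 days ago vs limit 730 → not met
7. open food-safety citations 0 ≤ 0 → met
8. condition 'serves alcohol' holds; allergen-trained staff 0 < 2 → not met
9. fire-suppression system test 101 days ago vs limit 90 → not met
Not met: 7 of 9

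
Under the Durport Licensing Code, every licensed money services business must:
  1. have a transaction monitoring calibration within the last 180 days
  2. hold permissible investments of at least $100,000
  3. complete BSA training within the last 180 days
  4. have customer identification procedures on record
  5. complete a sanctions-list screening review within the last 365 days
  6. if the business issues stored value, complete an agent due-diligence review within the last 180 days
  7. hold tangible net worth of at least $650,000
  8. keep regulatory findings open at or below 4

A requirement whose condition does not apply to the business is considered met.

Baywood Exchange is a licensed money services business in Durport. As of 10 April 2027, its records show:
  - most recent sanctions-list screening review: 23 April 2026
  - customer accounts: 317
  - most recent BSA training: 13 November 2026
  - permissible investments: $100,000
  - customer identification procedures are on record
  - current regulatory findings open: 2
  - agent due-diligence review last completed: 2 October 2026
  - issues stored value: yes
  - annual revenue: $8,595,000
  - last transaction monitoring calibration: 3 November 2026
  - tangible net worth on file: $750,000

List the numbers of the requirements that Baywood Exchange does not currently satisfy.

6

1. transaction monitoring calibration 158 days ago vs limit 180 → met
2. permissible investments $100,000 ≥ $100,000 → met
3. BSA training 148 days ago vs limit 180 → met
4. customer identification procedures present → met
5. sanctions-list screening review 352 days ago vs limit 365 → met
6. condition 'issues stored value' holds; agent due-diligence review 190 days ago vs limit 180 → not met
7. tangible net worth $750,000 ≥ $650,000 → met
8. regulatory findings open 2 ≤ 4 → met
Not met: 6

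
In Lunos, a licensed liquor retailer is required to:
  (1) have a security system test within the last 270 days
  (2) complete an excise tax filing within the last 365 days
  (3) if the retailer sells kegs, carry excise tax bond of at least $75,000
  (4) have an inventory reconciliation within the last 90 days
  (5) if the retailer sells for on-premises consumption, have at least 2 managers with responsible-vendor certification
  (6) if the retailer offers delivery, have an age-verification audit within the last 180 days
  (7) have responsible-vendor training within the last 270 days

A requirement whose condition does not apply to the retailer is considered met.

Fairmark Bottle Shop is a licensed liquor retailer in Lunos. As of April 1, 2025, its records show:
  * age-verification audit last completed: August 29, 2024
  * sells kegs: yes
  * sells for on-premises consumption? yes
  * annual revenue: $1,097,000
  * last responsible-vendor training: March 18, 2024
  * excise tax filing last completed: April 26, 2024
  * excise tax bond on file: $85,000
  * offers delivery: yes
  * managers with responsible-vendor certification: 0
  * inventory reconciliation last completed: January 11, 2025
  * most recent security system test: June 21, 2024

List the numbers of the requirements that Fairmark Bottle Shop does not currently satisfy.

1. security system test 284 days ago vs limit 270 → not met
2. excise tax filing 340 days ago vs limit 365 → met
3. condition 'sells kegs' holds; excise tax bond $85,000 ≥ $75,000 → met
4. inventory reconciliation 80 days ago vs limit 90 → met
5. condition 'sells for on-premises consumption' holds; managers with responsible-vendor certification 0 < 2 → not met
6. condition 'offers delivery' holds; age-verification audit 215 days ago vs limit 180 → not met
7. responsible-vendor training 379 days ago vs limit 270 → not met
Not met: 1, 5, 6, 7

1, 5, 6, 7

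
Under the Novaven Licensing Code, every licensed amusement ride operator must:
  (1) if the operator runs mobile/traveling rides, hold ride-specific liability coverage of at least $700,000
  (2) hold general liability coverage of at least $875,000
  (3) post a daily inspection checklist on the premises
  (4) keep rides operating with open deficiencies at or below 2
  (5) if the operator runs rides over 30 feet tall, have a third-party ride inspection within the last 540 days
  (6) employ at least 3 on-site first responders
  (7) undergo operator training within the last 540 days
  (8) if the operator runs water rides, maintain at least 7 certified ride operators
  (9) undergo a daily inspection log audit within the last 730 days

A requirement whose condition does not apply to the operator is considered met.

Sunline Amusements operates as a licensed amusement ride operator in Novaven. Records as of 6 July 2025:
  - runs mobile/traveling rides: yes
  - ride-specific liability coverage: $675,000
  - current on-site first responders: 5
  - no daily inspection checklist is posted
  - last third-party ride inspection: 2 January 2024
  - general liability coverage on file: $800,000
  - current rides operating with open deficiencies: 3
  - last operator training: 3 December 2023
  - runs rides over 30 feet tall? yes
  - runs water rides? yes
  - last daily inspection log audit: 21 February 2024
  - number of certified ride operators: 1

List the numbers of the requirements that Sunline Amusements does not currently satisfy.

1. condition 'runs mobile/traveling rides' holds; ride-specific liability coverage $675,000 < $700,000 → not met
2. general liability coverage $800,000 < $875,000 → not met
3. daily inspection checklist absent → not met
4. rides operating with open deficiencies 3 > 2 → not met
5. condition 'runs rides over 30 feet tall' holds; third-party ride inspection 551 days ago vs limit 540 → not met
6. on-site first responders 5 ≥ 3 → met
7. operator training 581 days ago vs limit 540 → not met
8. condition 'runs water rides' holds; certified ride operators 1 < 7 → not met
9. daily inspection log audit 501 days ago vs limit 730 → met
Not met: 1, 2, 3, 4, 5, 7, 8

1, 2, 3, 4, 5, 7, 8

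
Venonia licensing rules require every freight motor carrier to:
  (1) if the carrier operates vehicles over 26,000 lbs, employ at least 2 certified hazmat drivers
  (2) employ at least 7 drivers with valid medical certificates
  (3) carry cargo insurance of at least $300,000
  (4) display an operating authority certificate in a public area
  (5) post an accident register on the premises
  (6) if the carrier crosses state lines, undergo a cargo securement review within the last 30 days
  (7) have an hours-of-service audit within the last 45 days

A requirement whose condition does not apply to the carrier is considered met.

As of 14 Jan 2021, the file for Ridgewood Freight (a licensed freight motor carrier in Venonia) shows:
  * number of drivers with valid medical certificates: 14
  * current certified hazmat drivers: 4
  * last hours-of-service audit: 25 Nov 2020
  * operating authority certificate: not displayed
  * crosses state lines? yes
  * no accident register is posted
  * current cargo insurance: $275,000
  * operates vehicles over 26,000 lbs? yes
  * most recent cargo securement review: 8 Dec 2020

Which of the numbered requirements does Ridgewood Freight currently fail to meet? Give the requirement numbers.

3, 4, 5, 6, 7

1. condition 'operates vehicles over 26,000 lbs' holds; certified hazmat drivers 4 ≥ 2 → met
2. drivers with valid medical certificates 14 ≥ 7 → met
3. cargo insurance $275,000 < $300,000 → not met
4. operating authority certificate absent → not met
5. accident register absent → not met
6. condition 'crosses state lines' holds; cargo securement review 37 days ago vs limit 30 → not met
7. hours-of-service audit 50 days ago vs limit 45 → not met
Not met: 3, 4, 5, 6, 7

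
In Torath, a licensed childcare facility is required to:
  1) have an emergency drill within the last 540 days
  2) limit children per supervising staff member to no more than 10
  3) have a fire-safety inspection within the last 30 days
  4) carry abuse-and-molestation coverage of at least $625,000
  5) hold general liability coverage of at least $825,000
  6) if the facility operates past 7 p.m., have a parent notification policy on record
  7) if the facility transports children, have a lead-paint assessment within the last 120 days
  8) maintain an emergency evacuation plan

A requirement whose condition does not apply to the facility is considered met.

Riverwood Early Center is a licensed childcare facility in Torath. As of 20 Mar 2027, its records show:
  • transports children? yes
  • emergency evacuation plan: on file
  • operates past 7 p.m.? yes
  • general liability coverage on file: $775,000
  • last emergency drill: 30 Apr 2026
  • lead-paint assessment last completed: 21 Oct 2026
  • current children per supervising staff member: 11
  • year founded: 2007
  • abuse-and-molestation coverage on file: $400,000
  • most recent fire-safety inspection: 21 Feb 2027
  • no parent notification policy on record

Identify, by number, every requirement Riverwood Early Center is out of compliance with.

1. emergency drill 324 days ago vs limit 540 → met
2. children per supervising staff member 11 > 10 → not met
3. fire-safety inspection 27 days ago vs limit 30 → met
4. abuse-and-molestation coverage $400,000 < $625,000 → not met
5. general liability coverage $775,000 < $825,000 → not met
6. condition 'operates past 7 p.m.' holds; parent notification policy absent → not met
7. condition 'transports children' holds; lead-paint assessment 150 days ago vs limit 120 → not met
8. emergency evacuation plan present → met
Not met: 2, 4, 5, 6, 7

2, 4, 5, 6, 7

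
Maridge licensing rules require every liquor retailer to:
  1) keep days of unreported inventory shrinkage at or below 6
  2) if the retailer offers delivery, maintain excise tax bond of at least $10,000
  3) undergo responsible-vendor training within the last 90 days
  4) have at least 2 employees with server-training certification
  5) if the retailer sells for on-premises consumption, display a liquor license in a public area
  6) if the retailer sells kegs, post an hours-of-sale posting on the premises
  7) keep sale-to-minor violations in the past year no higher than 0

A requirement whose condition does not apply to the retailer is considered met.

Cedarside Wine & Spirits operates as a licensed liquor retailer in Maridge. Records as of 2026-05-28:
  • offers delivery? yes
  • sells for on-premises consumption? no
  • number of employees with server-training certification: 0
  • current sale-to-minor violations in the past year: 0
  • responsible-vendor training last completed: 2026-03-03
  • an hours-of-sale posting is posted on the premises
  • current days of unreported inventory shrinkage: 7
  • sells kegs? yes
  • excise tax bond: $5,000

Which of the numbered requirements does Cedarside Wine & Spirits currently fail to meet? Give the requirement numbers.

1. days of unreported inventory shrinkage 7 > 6 → not met
2. condition 'offers delivery' holds; excise tax bond $5,000 < $10,000 → not met
3. responsible-vendor training 86 days ago vs limit 90 → met
4. employees with server-training certification 0 < 2 → not met
5. condition 'sells for on-premises consumption' does not hold → requirement n/a → met
6. condition 'sells kegs' holds; hours-of-sale posting present → met
7. sale-to-minor violations in the past year 0 ≤ 0 → met
Not met: 1, 2, 4

1, 2, 4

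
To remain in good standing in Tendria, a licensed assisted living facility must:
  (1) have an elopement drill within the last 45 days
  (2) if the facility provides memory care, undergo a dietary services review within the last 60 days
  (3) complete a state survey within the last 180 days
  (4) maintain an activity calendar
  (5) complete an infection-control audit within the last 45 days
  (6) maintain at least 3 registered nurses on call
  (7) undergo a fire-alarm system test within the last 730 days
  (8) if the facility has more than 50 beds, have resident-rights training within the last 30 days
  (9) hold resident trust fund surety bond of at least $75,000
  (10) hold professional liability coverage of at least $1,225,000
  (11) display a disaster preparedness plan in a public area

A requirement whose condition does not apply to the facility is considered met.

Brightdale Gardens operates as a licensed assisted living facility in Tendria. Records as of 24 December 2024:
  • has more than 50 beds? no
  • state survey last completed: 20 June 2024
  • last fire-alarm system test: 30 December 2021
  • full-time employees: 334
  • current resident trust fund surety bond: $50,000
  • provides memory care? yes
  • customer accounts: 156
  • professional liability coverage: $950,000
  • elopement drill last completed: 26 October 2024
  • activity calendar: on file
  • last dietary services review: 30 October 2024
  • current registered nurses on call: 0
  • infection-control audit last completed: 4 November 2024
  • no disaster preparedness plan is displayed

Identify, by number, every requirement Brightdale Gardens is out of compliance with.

1, 3, 5, 6, 7, 9, 10, 11

1. elopement drill 59 days ago vs limit 45 → not met
2. condition 'provides memory care' holds; dietary services review 55 days ago vs limit 60 → met
3. state survey 187 days ago vs limit 180 → not met
4. activity calendar present → met
5. infection-control audit 50 days ago vs limit 45 → not met
6. registered nurses on call 0 < 3 → not met
7. fire-alarm system test 1090 days ago vs limit 730 → not met
8. condition 'has more than 50 beds' does not hold → requirement n/a → met
9. resident trust fund surety bond $50,000 < $75,000 → not met
10. professional liability coverage $950,000 < $1,225,000 → not met
11. disaster preparedness plan absent → not met
Not met: 1, 3, 5, 6, 7, 9, 10, 11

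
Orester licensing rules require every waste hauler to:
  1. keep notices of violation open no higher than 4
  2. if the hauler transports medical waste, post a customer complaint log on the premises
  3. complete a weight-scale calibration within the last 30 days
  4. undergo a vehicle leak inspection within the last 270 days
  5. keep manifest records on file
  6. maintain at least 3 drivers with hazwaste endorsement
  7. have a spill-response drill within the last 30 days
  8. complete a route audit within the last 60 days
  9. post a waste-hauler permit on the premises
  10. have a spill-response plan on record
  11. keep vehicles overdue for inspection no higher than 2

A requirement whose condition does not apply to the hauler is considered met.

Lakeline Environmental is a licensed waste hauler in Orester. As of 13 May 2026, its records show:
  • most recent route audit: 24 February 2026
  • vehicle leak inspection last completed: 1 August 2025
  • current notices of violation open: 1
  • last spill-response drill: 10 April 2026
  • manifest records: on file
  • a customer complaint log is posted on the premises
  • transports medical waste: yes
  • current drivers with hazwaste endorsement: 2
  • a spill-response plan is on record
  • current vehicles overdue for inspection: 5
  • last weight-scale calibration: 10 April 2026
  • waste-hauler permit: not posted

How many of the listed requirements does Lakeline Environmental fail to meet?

1. notices of violation open 1 ≤ 4 → met
2. condition 'transports medical waste' holds; customer complaint log present → met
3. weight-scale calibration 33 days ago vs limit 30 → not met
4. vehicle leak inspection 285 days ago vs limit 270 → not met
5. manifest records present → met
6. drivers with hazwaste endorsement 2 < 3 → not met
7. spill-response drill 33 days ago vs limit 30 → not met
8. route audit 78 days ago vs limit 60 → not met
9. waste-hauler permit absent → not met
10. spill-response plan present → met
11. vehicles overdue for inspection 5 > 2 → not met
Not met: 7 of 11

7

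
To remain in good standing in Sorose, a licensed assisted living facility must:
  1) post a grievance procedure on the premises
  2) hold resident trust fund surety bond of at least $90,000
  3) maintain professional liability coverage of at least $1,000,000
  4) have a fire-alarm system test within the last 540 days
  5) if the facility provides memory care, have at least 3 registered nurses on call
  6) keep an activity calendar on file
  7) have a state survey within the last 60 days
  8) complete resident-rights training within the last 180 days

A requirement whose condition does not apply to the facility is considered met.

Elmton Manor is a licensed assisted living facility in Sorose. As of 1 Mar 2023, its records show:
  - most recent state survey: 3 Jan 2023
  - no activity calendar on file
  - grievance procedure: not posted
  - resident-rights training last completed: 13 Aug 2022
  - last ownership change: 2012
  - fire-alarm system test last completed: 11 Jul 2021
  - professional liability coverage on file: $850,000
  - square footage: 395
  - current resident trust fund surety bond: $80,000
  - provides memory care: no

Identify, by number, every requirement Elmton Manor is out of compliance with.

1, 2, 3, 4, 6, 8

1. grievance procedure absent → not met
2. resident trust fund surety bond $80,000 < $90,000 → not met
3. professional liability coverage $850,000 < $1,000,000 → not met
4. fire-alarm system test 598 days ago vs limit 540 → not met
5. condition 'provides memory care' does not hold → requirement n/a → met
6. activity calendar absent → not met
7. state survey 57 days ago vs limit 60 → met
8. resident-rights training 200 days ago vs limit 180 → not met
Not met: 1, 2, 3, 4, 6, 8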